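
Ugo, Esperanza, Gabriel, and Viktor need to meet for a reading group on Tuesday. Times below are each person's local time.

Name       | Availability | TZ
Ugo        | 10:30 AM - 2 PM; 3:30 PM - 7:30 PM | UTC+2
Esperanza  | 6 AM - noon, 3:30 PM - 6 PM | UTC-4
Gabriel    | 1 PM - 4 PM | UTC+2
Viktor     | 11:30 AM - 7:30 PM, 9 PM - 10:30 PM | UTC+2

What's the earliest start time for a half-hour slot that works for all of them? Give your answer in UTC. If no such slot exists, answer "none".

Ugo in UTC: 08:30-12:00, 13:30-17:30 (subtract 2h to convert from UTC+2).
Esperanza in UTC: 10:00-16:00, 19:30-22:00 (add 4h to convert from UTC-4).
Gabriel in UTC: 11:00-14:00 (subtract 2h to convert from UTC+2).
Viktor in UTC: 09:30-17:30, 19:00-20:30 (subtract 2h to convert from UTC+2).
Ugo ∩ Esperanza: 10:00-12:00, 13:30-16:00.
Ugo ∩ Esperanza ∩ Gabriel: 11:00-12:00, 13:30-14:00.
Ugo ∩ Esperanza ∩ Gabriel ∩ Viktor: 11:00-12:00, 13:30-14:00.
Those are the intersection windows.
The first common window of at least 30 minutes is 11:00-12:00, so the earliest start is 11:00.

11:00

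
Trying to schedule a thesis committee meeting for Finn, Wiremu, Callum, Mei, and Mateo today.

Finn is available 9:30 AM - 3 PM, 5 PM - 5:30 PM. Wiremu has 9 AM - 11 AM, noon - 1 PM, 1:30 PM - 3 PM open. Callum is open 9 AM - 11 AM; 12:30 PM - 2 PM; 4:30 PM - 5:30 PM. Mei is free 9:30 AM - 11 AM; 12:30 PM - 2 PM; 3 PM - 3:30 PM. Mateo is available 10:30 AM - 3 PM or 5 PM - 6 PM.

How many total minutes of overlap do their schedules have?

90

Finn ∩ Wiremu: 09:30-11:00, 12:00-13:00, 13:30-15:00.
Finn ∩ Wiremu ∩ Callum: 09:30-11:00, 12:30-13:00, 13:30-14:00.
Finn ∩ Wiremu ∩ Callum ∩ Mei: 09:30-11:00, 12:30-13:00, 13:30-14:00.
Finn ∩ Wiremu ∩ Callum ∩ Mei ∩ Mateo: 10:30-11:00, 12:30-13:00, 13:30-14:00.
So the common availability across everyone is 10:30-11:00, 12:30-13:00, 13:30-14:00.
Summing the common windows: 30 + 30 + 30 = 90 minutes.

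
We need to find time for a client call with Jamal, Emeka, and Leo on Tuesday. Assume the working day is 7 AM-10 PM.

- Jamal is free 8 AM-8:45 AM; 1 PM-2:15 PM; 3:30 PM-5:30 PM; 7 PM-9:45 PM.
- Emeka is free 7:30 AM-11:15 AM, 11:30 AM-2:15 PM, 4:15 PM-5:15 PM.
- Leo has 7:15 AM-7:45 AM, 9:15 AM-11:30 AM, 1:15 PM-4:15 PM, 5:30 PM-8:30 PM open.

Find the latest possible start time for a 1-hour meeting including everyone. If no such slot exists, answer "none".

Jamal ∩ Emeka: 08:00-08:45, 13:00-14:15, 16:15-17:15.
Jamal ∩ Emeka ∩ Leo: 13:15-14:15.
The last common window of at least 60 minutes is 13:15-14:15; a 60-minute meeting can start as late as 13:15 and still end by 14:15.

13:15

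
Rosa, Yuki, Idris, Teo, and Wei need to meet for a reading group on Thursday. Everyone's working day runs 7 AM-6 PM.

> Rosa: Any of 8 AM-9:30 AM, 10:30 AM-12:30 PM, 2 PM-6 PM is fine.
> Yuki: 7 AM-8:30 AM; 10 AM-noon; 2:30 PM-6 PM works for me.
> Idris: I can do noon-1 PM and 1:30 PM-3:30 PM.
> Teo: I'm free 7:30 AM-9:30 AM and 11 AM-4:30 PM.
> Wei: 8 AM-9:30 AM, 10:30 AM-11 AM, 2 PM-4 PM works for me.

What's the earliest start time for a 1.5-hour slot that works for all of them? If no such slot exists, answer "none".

Rosa ∩ Yuki: 08:00-08:30, 10:30-12:00, 14:30-18:00.
Rosa ∩ Yuki ∩ Idris: 14:30-15:30.
Rosa ∩ Yuki ∩ Idris ∩ Teo: 14:30-15:30.
Rosa ∩ Yuki ∩ Idris ∩ Teo ∩ Wei: 14:30-15:30.
So the common availability across everyone is 14:30-15:30.
No common window is at least 90 minutes long.

none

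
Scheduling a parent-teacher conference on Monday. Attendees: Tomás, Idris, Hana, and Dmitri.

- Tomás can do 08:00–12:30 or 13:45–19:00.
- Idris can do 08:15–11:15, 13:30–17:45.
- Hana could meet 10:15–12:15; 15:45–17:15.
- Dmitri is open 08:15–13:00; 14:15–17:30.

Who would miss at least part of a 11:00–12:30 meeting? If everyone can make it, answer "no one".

Tomás: free for 11:00-12:30. Idris: not fully free for 11:00-12:30. Hana: not fully free for 11:00-12:30. Dmitri: free for 11:00-12:30.

Hana, Idris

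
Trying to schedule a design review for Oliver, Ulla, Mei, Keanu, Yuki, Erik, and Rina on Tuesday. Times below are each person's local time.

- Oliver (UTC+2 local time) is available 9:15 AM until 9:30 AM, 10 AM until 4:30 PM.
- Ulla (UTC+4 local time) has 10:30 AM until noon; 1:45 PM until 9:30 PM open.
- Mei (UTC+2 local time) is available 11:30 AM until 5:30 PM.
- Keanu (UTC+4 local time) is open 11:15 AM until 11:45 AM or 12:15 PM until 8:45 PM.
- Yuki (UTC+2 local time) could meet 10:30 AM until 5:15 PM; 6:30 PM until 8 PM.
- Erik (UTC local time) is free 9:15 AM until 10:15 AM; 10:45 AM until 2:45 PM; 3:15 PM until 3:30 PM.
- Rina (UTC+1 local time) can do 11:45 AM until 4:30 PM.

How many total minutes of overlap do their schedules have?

225

Oliver in UTC: 07:15-07:30, 08:00-14:30 (subtract 2h to convert from UTC+2).
Ulla in UTC: 06:30-08:00, 09:45-17:30 (subtract 4h to convert from UTC+4).
Mei in UTC: 09:30-15:30 (subtract 2h to convert from UTC+2).
Keanu in UTC: 07:15-07:45, 08:15-16:45 (subtract 4h to convert from UTC+4).
Yuki in UTC: 08:30-15:15, 16:30-18:00 (subtract 2h to convert from UTC+2).
Erik in UTC: 09:15-10:15, 10:45-14:45, 15:15-15:30.
Rina in UTC: 10:45-15:30 (subtract 1h to convert from UTC+1).
Oliver ∩ Ulla: 07:15-07:30, 09:45-14:30.
Oliver ∩ Ulla ∩ Mei: 09:45-14:30.
Oliver ∩ Ulla ∩ Mei ∩ Keanu: 09:45-14:30.
Oliver ∩ Ulla ∩ Mei ∩ Keanu ∩ Yuki: 09:45-14:30.
Oliver ∩ Ulla ∩ Mei ∩ Keanu ∩ Yuki ∩ Erik: 09:45-10:15, 10:45-14:30.
Oliver ∩ Ulla ∩ Mei ∩ Keanu ∩ Yuki ∩ Erik ∩ Rina: 10:45-14:30.
Those are the intersection windows.
That's a single block of 225 minutes.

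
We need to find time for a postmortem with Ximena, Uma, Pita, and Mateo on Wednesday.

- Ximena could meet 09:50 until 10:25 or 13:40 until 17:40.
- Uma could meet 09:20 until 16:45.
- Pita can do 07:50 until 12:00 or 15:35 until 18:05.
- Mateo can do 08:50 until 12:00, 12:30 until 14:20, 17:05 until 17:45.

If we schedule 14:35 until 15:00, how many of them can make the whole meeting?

Ximena and Uma can make the full 14:35-15:00 slot — that's 2.

2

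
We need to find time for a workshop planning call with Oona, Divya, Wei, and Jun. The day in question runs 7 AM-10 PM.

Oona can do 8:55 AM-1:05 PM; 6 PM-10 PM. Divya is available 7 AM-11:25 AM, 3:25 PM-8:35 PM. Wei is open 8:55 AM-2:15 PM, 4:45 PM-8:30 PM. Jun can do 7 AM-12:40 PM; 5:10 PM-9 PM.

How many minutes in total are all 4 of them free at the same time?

Oona ∩ Divya: 08:55-11:25, 18:00-20:35.
Oona ∩ Divya ∩ Wei: 08:55-11:25, 18:00-20:30.
Oona ∩ Divya ∩ Wei ∩ Jun: 08:55-11:25, 18:00-20:30.
Those are the intersection windows.
Summing the common windows: 150 + 150 = 300 minutes.

300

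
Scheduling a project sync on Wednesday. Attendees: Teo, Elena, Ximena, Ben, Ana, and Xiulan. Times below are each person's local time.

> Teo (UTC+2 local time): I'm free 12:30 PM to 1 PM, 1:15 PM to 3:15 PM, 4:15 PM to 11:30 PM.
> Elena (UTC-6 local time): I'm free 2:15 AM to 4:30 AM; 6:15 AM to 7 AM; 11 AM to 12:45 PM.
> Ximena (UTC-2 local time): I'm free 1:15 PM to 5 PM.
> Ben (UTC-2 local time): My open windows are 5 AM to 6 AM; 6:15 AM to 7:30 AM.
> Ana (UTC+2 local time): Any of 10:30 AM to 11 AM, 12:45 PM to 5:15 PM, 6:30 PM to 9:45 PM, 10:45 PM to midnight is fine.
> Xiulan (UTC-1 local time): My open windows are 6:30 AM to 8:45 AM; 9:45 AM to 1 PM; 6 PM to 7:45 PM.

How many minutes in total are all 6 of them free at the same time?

0

Teo in UTC: 10:30-11:00, 11:15-13:15, 14:15-21:30 (subtract 2h to convert from UTC+2).
Elena in UTC: 08:15-10:30, 12:15-13:00, 17:00-18:45 (add 6h to convert from UTC-6).
Ximena in UTC: 15:15-19:00 (add 2h to convert from UTC-2).
Ben in UTC: 07:00-08:00, 08:15-09:30 (add 2h to convert from UTC-2).
Ana in UTC: 08:30-09:00, 10:45-15:15, 16:30-19:45, 20:45-22:00 (subtract 2h to convert from UTC+2).
Xiulan in UTC: 07:30-09:45, 10:45-14:00, 19:00-20:45 (add 1h to convert from UTC-1).
Teo ∩ Elena: 12:15-13:00, 17:00-18:45.
Teo ∩ Elena ∩ Ximena: 17:00-18:45.
Teo ∩ Elena ∩ Ximena ∩ Ben: ∅.
Teo ∩ Elena ∩ Ximena ∩ Ben ∩ Ana: ∅.
Teo ∩ Elena ∩ Ximena ∩ Ben ∩ Ana ∩ Xiulan: ∅.
There is no time when everyone is free.
There is no common window, so the total is 0 minutes.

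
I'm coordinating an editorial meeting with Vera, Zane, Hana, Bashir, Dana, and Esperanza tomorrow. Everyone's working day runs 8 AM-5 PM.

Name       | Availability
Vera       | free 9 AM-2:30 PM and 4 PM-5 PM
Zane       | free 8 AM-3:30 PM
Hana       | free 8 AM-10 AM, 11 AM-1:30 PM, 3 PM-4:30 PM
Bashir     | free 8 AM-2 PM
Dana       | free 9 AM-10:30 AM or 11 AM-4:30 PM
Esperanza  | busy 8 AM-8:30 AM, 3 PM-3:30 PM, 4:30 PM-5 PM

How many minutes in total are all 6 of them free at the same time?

210

Vera free: 09:00-14:30, 16:00-17:00.
Zane free: 08:00-15:30.
Hana free: 08:00-10:00, 11:00-13:30, 15:00-16:30.
Bashir free: 08:00-14:00.
Dana free: 09:00-10:30, 11:00-16:30.
Esperanza free: 08:30-15:00, 15:30-16:30 (invert busy blocks within the working day).
Vera ∩ Zane: 09:00-14:30.
Vera ∩ Zane ∩ Hana: 09:00-10:00, 11:00-13:30.
Vera ∩ Zane ∩ Hana ∩ Bashir: 09:00-10:00, 11:00-13:30.
Vera ∩ Zane ∩ Hana ∩ Bashir ∩ Dana: 09:00-10:00, 11:00-13:30.
Vera ∩ Zane ∩ Hana ∩ Bashir ∩ Dana ∩ Esperanza: 09:00-10:00, 11:00-13:30.
Summing the common windows: 60 + 150 = 210 minutes.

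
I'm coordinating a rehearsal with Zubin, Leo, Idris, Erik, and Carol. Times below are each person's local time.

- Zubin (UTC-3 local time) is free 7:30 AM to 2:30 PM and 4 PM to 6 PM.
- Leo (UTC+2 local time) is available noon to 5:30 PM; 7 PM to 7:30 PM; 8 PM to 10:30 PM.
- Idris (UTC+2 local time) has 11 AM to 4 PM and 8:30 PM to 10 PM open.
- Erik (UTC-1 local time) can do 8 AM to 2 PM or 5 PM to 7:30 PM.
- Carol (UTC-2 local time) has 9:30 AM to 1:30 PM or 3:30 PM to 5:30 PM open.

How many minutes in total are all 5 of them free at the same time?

Zubin in UTC: 10:30-17:30, 19:00-21:00 (add 3h to convert from UTC-3).
Leo in UTC: 10:00-15:30, 17:00-17:30, 18:00-20:30 (subtract 2h to convert from UTC+2).
Idris in UTC: 09:00-14:00, 18:30-20:00 (subtract 2h to convert from UTC+2).
Erik in UTC: 09:00-15:00, 18:00-20:30 (add 1h to convert from UTC-1).
Carol in UTC: 11:30-15:30, 17:30-19:30 (add 2h to convert from UTC-2).
Zubin ∩ Leo: 10:30-15:30, 17:00-17:30, 19:00-20:30.
Zubin ∩ Leo ∩ Idris: 10:30-14:00, 19:00-20:00.
Zubin ∩ Leo ∩ Idris ∩ Erik: 10:30-14:00, 19:00-20:00.
Zubin ∩ Leo ∩ Idris ∩ Erik ∩ Carol: 11:30-14:00, 19:00-19:30.
Those are the intersection windows.
Summing the common windows: 150 + 30 = 180 minutes.

180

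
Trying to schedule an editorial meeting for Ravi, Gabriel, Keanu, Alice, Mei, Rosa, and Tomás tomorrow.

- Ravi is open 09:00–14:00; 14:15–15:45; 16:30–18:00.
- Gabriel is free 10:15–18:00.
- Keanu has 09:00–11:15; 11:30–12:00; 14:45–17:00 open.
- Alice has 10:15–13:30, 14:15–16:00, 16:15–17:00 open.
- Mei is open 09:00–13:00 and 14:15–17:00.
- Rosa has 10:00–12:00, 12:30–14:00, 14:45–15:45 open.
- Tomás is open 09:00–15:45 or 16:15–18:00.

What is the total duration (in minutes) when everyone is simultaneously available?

Ravi ∩ Gabriel: 10:15-14:00, 14:15-15:45, 16:30-18:00.
Ravi ∩ Gabriel ∩ Keanu: 10:15-11:15, 11:30-12:00, 14:45-15:45, 16:30-17:00.
Ravi ∩ Gabriel ∩ Keanu ∩ Alice: 10:15-11:15, 11:30-12:00, 14:45-15:45, 16:30-17:00.
Ravi ∩ Gabriel ∩ Keanu ∩ Alice ∩ Mei: 10:15-11:15, 11:30-12:00, 14:45-15:45, 16:30-17:00.
Ravi ∩ Gabriel ∩ Keanu ∩ Alice ∩ Mei ∩ Rosa: 10:15-11:15, 11:30-12:00, 14:45-15:45.
Ravi ∩ Gabriel ∩ Keanu ∩ Alice ∩ Mei ∩ Rosa ∩ Tomás: 10:15-11:15, 11:30-12:00, 14:45-15:45.
Summing the common windows: 60 + 30 + 60 = 150 minutes.

150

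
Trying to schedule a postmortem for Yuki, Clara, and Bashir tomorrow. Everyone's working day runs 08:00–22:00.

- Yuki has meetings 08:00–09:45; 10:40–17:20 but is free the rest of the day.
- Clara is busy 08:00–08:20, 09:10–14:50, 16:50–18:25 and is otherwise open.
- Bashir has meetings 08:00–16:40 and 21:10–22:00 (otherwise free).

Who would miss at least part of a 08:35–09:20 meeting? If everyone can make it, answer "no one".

Bashir, Clara, Yuki

Yuki free: 09:45-10:40, 17:20-22:00 (invert busy blocks within the working day).
Clara free: 08:20-09:10, 14:50-16:50, 18:25-22:00 (invert busy blocks within the working day).
Bashir free: 16:40-21:10 (invert busy blocks within the working day).
Yuki: not fully free for 08:35-09:20. Clara: not fully free for 08:35-09:20. Bashir: not fully free for 08:35-09:20.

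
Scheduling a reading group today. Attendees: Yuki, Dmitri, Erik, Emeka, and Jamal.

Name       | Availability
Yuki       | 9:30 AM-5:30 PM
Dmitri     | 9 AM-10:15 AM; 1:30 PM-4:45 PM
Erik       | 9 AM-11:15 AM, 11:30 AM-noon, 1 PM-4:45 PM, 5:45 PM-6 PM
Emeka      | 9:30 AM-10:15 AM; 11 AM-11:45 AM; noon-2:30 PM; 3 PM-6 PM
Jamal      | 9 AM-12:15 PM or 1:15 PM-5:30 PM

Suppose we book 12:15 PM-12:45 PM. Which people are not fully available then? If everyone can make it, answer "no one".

Yuki: free for 12:15-12:45. Dmitri: not fully free for 12:15-12:45. Erik: not fully free for 12:15-12:45. Emeka: free for 12:15-12:45. Jamal: not fully free for 12:15-12:45.

Dmitri, Erik, Jamal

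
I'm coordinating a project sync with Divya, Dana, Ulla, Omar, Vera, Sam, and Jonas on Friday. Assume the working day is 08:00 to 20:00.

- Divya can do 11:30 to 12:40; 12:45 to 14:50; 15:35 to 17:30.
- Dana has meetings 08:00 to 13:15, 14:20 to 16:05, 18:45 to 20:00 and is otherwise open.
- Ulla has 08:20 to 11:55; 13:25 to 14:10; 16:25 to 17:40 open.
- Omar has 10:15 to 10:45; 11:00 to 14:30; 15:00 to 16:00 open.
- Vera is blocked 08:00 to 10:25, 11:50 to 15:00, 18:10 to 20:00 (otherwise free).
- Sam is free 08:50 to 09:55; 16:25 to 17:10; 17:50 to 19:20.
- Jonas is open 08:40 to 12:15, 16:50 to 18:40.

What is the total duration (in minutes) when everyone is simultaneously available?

0

Divya free: 11:30-12:40, 12:45-14:50, 15:35-17:30.
Dana free: 13:15-14:20, 16:05-18:45 (invert busy blocks within the working day).
Ulla free: 08:20-11:55, 13:25-14:10, 16:25-17:40.
Omar free: 10:15-10:45, 11:00-14:30, 15:00-16:00.
Vera free: 10:25-11:50, 15:00-18:10 (invert busy blocks within the working day).
Sam free: 08:50-09:55, 16:25-17:10, 17:50-19:20.
Jonas free: 08:40-12:15, 16:50-18:40.
Divya ∩ Dana: 13:15-14:20, 16:05-17:30.
Divya ∩ Dana ∩ Ulla: 13:25-14:10, 16:25-17:30.
Divya ∩ Dana ∩ Ulla ∩ Omar: 13:25-14:10.
Divya ∩ Dana ∩ Ulla ∩ Omar ∩ Vera: ∅.
Divya ∩ Dana ∩ Ulla ∩ Omar ∩ Vera ∩ Sam: ∅.
Divya ∩ Dana ∩ Ulla ∩ Omar ∩ Vera ∩ Sam ∩ Jonas: ∅.
There is no time when everyone is free.
There is no common window, so the total is 0 minutes.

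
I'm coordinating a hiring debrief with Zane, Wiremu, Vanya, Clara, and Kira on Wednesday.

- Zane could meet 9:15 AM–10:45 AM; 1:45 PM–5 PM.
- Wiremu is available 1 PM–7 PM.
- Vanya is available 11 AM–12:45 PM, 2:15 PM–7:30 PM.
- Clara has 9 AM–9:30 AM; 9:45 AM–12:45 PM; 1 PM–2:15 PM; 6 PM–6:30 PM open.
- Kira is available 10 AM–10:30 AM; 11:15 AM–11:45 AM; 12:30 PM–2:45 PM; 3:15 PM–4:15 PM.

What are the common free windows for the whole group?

none

Zane ∩ Wiremu: 13:45-17:00.
Zane ∩ Wiremu ∩ Vanya: 14:15-17:00.
Zane ∩ Wiremu ∩ Vanya ∩ Clara: ∅.
Zane ∩ Wiremu ∩ Vanya ∩ Clara ∩ Kira: ∅.
There is no time when everyone is free.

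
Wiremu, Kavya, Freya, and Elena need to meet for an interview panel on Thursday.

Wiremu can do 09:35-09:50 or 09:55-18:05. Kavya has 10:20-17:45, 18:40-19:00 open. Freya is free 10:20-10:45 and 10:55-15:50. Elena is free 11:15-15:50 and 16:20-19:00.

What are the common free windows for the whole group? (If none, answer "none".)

11:15-15:50

Wiremu ∩ Kavya: 10:20-17:45.
Wiremu ∩ Kavya ∩ Freya: 10:20-10:45, 10:55-15:50.
Wiremu ∩ Kavya ∩ Freya ∩ Elena: 11:15-15:50.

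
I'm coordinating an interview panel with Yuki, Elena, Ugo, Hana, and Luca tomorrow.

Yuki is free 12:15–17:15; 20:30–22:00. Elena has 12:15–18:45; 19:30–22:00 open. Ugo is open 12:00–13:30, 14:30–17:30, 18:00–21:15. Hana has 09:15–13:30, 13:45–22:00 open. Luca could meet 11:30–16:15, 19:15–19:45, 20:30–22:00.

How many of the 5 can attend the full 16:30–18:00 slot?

2

Elena and Hana can make the full 16:30-18:00 slot — that's 2.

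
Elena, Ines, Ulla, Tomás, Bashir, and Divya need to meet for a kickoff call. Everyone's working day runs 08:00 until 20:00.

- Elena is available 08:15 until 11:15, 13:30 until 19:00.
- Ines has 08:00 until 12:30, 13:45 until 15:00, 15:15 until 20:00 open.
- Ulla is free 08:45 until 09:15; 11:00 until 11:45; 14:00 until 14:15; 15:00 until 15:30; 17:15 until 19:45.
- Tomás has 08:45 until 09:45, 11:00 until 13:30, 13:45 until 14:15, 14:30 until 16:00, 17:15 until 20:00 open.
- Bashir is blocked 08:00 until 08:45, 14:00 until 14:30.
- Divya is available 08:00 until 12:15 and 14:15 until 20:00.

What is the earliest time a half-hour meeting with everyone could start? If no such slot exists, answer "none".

08:45

Elena free: 08:15-11:15, 13:30-19:00.
Ines free: 08:00-12:30, 13:45-15:00, 15:15-20:00.
Ulla free: 08:45-09:15, 11:00-11:45, 14:00-14:15, 15:00-15:30, 17:15-19:45.
Tomás free: 08:45-09:45, 11:00-13:30, 13:45-14:15, 14:30-16:00, 17:15-20:00.
Bashir free: 08:45-14:00, 14:30-20:00 (invert busy blocks within the working day).
Divya free: 08:00-12:15, 14:15-20:00.
Elena ∩ Ines: 08:15-11:15, 13:45-15:00, 15:15-19:00.
Elena ∩ Ines ∩ Ulla: 08:45-09:15, 11:00-11:15, 14:00-14:15, 15:15-15:30, 17:15-19:00.
Elena ∩ Ines ∩ Ulla ∩ Tomás: 08:45-09:15, 11:00-11:15, 14:00-14:15, 15:15-15:30, 17:15-19:00.
Elena ∩ Ines ∩ Ulla ∩ Tomás ∩ Bashir: 08:45-09:15, 11:00-11:15, 15:15-15:30, 17:15-19:00.
Elena ∩ Ines ∩ Ulla ∩ Tomás ∩ Bashir ∩ Divya: 08:45-09:15, 11:00-11:15, 15:15-15:30, 17:15-19:00.
The first common window of at least 30 minutes is 08:45-09:15, so the earliest start is 08:45.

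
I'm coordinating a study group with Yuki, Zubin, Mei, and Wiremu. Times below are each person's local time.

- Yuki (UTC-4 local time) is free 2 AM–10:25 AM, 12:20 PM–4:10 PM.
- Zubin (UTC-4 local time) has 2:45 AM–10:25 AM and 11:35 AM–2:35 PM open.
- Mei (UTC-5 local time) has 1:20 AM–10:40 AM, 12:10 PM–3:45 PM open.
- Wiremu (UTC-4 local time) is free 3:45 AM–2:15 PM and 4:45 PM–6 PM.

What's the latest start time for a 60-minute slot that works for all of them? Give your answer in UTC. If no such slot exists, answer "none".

17:15

Yuki in UTC: 06:00-14:25, 16:20-20:10 (add 4h to convert from UTC-4).
Zubin in UTC: 06:45-14:25, 15:35-18:35 (add 4h to convert from UTC-4).
Mei in UTC: 06:20-15:40, 17:10-20:45 (add 5h to convert from UTC-5).
Wiremu in UTC: 07:45-18:15, 20:45-22:00 (add 4h to convert from UTC-4).
Yuki ∩ Zubin: 06:45-14:25, 16:20-18:35.
Yuki ∩ Zubin ∩ Mei: 06:45-14:25, 17:10-18:35.
Yuki ∩ Zubin ∩ Mei ∩ Wiremu: 07:45-14:25, 17:10-18:15.
The last common window of at least 60 minutes is 17:10-18:15; a 60-minute meeting can start as late as 17:15 and still end by 18:15.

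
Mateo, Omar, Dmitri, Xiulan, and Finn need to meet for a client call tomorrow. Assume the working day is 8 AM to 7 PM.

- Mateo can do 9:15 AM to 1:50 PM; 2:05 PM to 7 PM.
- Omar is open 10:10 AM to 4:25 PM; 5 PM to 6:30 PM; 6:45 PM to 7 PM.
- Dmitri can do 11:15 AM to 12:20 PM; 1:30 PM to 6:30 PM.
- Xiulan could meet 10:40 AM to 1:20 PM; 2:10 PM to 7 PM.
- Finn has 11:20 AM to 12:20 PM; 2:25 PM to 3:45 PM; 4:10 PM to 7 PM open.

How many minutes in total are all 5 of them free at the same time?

Mateo ∩ Omar: 10:10-13:50, 14:05-16:25, 17:00-18:30, 18:45-19:00.
Mateo ∩ Omar ∩ Dmitri: 11:15-12:20, 13:30-13:50, 14:05-16:25, 17:00-18:30.
Mateo ∩ Omar ∩ Dmitri ∩ Xiulan: 11:15-12:20, 14:10-16:25, 17:00-18:30.
Mateo ∩ Omar ∩ Dmitri ∩ Xiulan ∩ Finn: 11:20-12:20, 14:25-15:45, 16:10-16:25, 17:00-18:30.
Summing the common windows: 60 + 80 + 15 + 90 = 245 minutes.

245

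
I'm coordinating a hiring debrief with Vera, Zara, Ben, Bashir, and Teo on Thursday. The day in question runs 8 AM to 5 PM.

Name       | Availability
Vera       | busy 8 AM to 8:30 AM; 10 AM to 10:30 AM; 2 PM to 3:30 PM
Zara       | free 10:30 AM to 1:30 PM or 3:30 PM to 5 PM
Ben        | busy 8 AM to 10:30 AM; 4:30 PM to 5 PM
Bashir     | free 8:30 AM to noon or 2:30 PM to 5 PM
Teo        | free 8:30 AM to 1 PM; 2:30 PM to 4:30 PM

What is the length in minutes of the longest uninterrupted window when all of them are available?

90

Vera free: 08:30-10:00, 10:30-14:00, 15:30-17:00 (invert busy blocks within the working day).
Zara free: 10:30-13:30, 15:30-17:00.
Ben free: 10:30-16:30 (invert busy blocks within the working day).
Bashir free: 08:30-12:00, 14:30-17:00.
Teo free: 08:30-13:00, 14:30-16:30.
Vera ∩ Zara: 10:30-13:30, 15:30-17:00.
Vera ∩ Zara ∩ Ben: 10:30-13:30, 15:30-16:30.
Vera ∩ Zara ∩ Ben ∩ Bashir: 10:30-12:00, 15:30-16:30.
Vera ∩ Zara ∩ Ben ∩ Bashir ∩ Teo: 10:30-12:00, 15:30-16:30.
The longest is 10:30-12:00 at 90 minutes.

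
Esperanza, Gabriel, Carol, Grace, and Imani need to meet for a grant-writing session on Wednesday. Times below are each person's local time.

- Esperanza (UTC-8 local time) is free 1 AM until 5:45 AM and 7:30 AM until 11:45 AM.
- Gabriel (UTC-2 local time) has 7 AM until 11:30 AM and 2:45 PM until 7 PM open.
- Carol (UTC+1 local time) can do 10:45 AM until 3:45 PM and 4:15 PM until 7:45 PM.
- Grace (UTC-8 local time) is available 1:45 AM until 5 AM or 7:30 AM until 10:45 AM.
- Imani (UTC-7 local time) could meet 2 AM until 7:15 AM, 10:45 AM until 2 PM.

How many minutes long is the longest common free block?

195

Esperanza in UTC: 09:00-13:45, 15:30-19:45 (add 8h to convert from UTC-8).
Gabriel in UTC: 09:00-13:30, 16:45-21:00 (add 2h to convert from UTC-2).
Carol in UTC: 09:45-14:45, 15:15-18:45 (subtract 1h to convert from UTC+1).
Grace in UTC: 09:45-13:00, 15:30-18:45 (add 8h to convert from UTC-8).
Imani in UTC: 09:00-14:15, 17:45-21:00 (add 7h to convert from UTC-7).
Esperanza ∩ Gabriel: 09:00-13:30, 16:45-19:45.
Esperanza ∩ Gabriel ∩ Carol: 09:45-13:30, 16:45-18:45.
Esperanza ∩ Gabriel ∩ Carol ∩ Grace: 09:45-13:00, 16:45-18:45.
Esperanza ∩ Gabriel ∩ Carol ∩ Grace ∩ Imani: 09:45-13:00, 17:45-18:45.
So the common availability across everyone is 09:45-13:00, 17:45-18:45.
The longest is 09:45-13:00 at 195 minutes.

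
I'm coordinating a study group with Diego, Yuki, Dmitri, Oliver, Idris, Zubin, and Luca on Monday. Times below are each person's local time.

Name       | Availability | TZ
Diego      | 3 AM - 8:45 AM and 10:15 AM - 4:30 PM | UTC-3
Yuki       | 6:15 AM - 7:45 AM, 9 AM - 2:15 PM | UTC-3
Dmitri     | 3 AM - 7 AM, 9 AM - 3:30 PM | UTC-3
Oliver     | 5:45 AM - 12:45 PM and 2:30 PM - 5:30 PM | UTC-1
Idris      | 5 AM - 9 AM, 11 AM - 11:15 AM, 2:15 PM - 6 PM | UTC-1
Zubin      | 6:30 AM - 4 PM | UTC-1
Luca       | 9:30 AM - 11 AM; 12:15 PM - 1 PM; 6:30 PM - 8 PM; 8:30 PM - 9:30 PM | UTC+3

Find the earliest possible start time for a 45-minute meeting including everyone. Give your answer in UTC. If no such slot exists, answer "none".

09:15

Diego in UTC: 06:00-11:45, 13:15-19:30 (add 3h to convert from UTC-3).
Yuki in UTC: 09:15-10:45, 12:00-17:15 (add 3h to convert from UTC-3).
Dmitri in UTC: 06:00-10:00, 12:00-18:30 (add 3h to convert from UTC-3).
Oliver in UTC: 06:45-13:45, 15:30-18:30 (add 1h to convert from UTC-1).
Idris in UTC: 06:00-10:00, 12:00-12:15, 15:15-19:00 (add 1h to convert from UTC-1).
Zubin in UTC: 07:30-17:00 (add 1h to convert from UTC-1).
Luca in UTC: 06:30-08:00, 09:15-10:00, 15:30-17:00, 17:30-18:30 (subtract 3h to convert from UTC+3).
Diego ∩ Yuki: 09:15-10:45, 13:15-17:15.
Diego ∩ Yuki ∩ Dmitri: 09:15-10:00, 13:15-17:15.
Diego ∩ Yuki ∩ Dmitri ∩ Oliver: 09:15-10:00, 13:15-13:45, 15:30-17:15.
Diego ∩ Yuki ∩ Dmitri ∩ Oliver ∩ Idris: 09:15-10:00, 15:30-17:15.
Diego ∩ Yuki ∩ Dmitri ∩ Oliver ∩ Idris ∩ Zubin: 09:15-10:00, 15:30-17:00.
Diego ∩ Yuki ∩ Dmitri ∩ Oliver ∩ Idris ∩ Zubin ∩ Luca: 09:15-10:00, 15:30-17:00.
The first common window of at least 45 minutes is 09:15-10:00, so the earliest start is 09:15.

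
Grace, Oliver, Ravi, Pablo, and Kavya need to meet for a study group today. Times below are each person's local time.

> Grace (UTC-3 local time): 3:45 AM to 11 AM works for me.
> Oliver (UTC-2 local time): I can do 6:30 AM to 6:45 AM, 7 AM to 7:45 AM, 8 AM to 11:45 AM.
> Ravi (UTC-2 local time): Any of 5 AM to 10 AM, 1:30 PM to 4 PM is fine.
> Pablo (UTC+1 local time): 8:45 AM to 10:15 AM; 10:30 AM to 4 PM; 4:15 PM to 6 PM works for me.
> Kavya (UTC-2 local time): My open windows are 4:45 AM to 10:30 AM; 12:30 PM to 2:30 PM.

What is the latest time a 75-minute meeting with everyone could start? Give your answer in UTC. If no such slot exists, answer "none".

Grace in UTC: 06:45-14:00 (add 3h to convert from UTC-3).
Oliver in UTC: 08:30-08:45, 09:00-09:45, 10:00-13:45 (add 2h to convert from UTC-2).
Ravi in UTC: 07:00-12:00, 15:30-18:00 (add 2h to convert from UTC-2).
Pablo in UTC: 07:45-09:15, 09:30-15:00, 15:15-17:00 (subtract 1h to convert from UTC+1).
Kavya in UTC: 06:45-12:30, 14:30-16:30 (add 2h to convert from UTC-2).
Grace ∩ Oliver: 08:30-08:45, 09:00-09:45, 10:00-13:45.
Grace ∩ Oliver ∩ Ravi: 08:30-08:45, 09:00-09:45, 10:00-12:00.
Grace ∩ Oliver ∩ Ravi ∩ Pablo: 08:30-08:45, 09:00-09:15, 09:30-09:45, 10:00-12:00.
Grace ∩ Oliver ∩ Ravi ∩ Pablo ∩ Kavya: 08:30-08:45, 09:00-09:15, 09:30-09:45, 10:00-12:00.
The last common window of at least 75 minutes is 10:00-12:00; a 75-minute meeting can start as late as 10:45 and still end by 12:00.

10:45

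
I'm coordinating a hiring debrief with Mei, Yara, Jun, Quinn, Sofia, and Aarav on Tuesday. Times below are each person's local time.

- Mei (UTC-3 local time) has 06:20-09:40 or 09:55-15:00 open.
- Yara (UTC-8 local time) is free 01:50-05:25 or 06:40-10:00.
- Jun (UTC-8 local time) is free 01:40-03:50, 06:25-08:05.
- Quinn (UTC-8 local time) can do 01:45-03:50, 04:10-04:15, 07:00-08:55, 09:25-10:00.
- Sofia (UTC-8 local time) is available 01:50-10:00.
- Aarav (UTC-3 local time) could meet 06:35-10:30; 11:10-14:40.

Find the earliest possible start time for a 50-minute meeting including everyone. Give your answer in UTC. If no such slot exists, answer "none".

09:50

Mei in UTC: 09:20-12:40, 12:55-18:00 (add 3h to convert from UTC-3).
Yara in UTC: 09:50-13:25, 14:40-18:00 (add 8h to convert from UTC-8).
Jun in UTC: 09:40-11:50, 14:25-16:05 (add 8h to convert from UTC-8).
Quinn in UTC: 09:45-11:50, 12:10-12:15, 15:00-16:55, 17:25-18:00 (add 8h to convert from UTC-8).
Sofia in UTC: 09:50-18:00 (add 8h to convert from UTC-8).
Aarav in UTC: 09:35-13:30, 14:10-17:40 (add 3h to convert from UTC-3).
Mei ∩ Yara: 09:50-12:40, 12:55-13:25, 14:40-18:00.
Mei ∩ Yara ∩ Jun: 09:50-11:50, 14:40-16:05.
Mei ∩ Yara ∩ Jun ∩ Quinn: 09:50-11:50, 15:00-16:05.
Mei ∩ Yara ∩ Jun ∩ Quinn ∩ Sofia: 09:50-11:50, 15:00-16:05.
Mei ∩ Yara ∩ Jun ∩ Quinn ∩ Sofia ∩ Aarav: 09:50-11:50, 15:00-16:05.
The first common window of at least 50 minutes is 09:50-11:50, so the earliest start is 09:50.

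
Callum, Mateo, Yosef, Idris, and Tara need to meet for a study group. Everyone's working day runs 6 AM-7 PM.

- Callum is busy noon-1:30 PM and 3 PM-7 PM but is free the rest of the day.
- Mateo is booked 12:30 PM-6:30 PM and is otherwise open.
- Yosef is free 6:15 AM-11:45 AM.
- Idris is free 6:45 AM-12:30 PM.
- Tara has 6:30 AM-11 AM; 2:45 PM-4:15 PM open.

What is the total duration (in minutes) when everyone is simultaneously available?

Callum free: 06:00-12:00, 13:30-15:00 (invert busy blocks within the working day).
Mateo free: 06:00-12:30, 18:30-19:00 (invert busy blocks within the working day).
Yosef free: 06:15-11:45.
Idris free: 06:45-12:30.
Tara free: 06:30-11:00, 14:45-16:15.
Callum ∩ Mateo: 06:00-12:00.
Callum ∩ Mateo ∩ Yosef: 06:15-11:45.
Callum ∩ Mateo ∩ Yosef ∩ Idris: 06:45-11:45.
Callum ∩ Mateo ∩ Yosef ∩ Idris ∩ Tara: 06:45-11:00.
Those are the intersection windows.
That's a single block of 255 minutes.

255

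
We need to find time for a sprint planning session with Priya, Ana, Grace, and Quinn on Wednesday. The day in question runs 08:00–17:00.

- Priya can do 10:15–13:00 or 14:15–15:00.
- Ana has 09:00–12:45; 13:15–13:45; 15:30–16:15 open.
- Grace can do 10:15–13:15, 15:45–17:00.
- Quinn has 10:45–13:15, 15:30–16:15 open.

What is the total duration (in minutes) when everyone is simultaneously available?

Priya ∩ Ana: 10:15-12:45.
Priya ∩ Ana ∩ Grace: 10:15-12:45.
Priya ∩ Ana ∩ Grace ∩ Quinn: 10:45-12:45.
That's a single block of 120 minutes.

120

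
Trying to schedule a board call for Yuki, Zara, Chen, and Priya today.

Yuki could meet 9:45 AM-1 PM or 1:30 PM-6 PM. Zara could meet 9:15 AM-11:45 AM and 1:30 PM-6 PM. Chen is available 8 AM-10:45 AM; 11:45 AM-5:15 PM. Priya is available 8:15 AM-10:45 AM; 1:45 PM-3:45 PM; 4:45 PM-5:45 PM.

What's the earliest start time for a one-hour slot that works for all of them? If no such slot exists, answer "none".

09:45

Yuki ∩ Zara: 09:45-11:45, 13:30-18:00.
Yuki ∩ Zara ∩ Chen: 09:45-10:45, 13:30-17:15.
Yuki ∩ Zara ∩ Chen ∩ Priya: 09:45-10:45, 13:45-15:45, 16:45-17:15.
The first common window of at least 60 minutes is 09:45-10:45, so the earliest start is 09:45.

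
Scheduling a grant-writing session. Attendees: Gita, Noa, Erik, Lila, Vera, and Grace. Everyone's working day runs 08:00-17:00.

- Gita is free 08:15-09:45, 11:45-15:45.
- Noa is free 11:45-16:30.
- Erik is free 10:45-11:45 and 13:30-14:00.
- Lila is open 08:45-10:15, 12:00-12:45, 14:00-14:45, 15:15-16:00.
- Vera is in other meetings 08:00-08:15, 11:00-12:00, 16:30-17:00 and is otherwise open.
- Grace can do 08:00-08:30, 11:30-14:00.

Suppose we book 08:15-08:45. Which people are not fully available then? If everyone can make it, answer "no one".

Gita free: 08:15-09:45, 11:45-15:45.
Noa free: 11:45-16:30.
Erik free: 10:45-11:45, 13:30-14:00.
Lila free: 08:45-10:15, 12:00-12:45, 14:00-14:45, 15:15-16:00.
Vera free: 08:15-11:00, 12:00-16:30 (invert busy blocks within the working day).
Grace free: 08:00-08:30, 11:30-14:00.
Gita: free for 08:15-08:45. Noa: not fully free for 08:15-08:45. Erik: not fully free for 08:15-08:45. Lila: not fully free for 08:15-08:45. Vera: free for 08:15-08:45. Grace: not fully free for 08:15-08:45.

Erik, Grace, Lila, Noa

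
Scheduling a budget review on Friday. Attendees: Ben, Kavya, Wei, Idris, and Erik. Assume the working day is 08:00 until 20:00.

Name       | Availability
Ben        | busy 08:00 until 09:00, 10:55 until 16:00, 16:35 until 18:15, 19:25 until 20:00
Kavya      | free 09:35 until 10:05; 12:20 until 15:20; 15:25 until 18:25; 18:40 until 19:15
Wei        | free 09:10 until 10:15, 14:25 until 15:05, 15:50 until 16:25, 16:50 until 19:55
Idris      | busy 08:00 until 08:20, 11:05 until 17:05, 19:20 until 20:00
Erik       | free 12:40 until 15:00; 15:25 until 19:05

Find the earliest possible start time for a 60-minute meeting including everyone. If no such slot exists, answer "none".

none

Ben free: 09:00-10:55, 16:00-16:35, 18:15-19:25 (invert busy blocks within the working day).
Kavya free: 09:35-10:05, 12:20-15:20, 15:25-18:25, 18:40-19:15.
Wei free: 09:10-10:15, 14:25-15:05, 15:50-16:25, 16:50-19:55.
Idris free: 08:20-11:05, 17:05-19:20 (invert busy blocks within the working day).
Erik free: 12:40-15:00, 15:25-19:05.
Ben ∩ Kavya: 09:35-10:05, 16:00-16:35, 18:15-18:25, 18:40-19:15.
Ben ∩ Kavya ∩ Wei: 09:35-10:05, 16:00-16:25, 18:15-18:25, 18:40-19:15.
Ben ∩ Kavya ∩ Wei ∩ Idris: 09:35-10:05, 18:15-18:25, 18:40-19:15.
Ben ∩ Kavya ∩ Wei ∩ Idris ∩ Erik: 18:15-18:25, 18:40-19:05.
No common window is at least 60 minutes long.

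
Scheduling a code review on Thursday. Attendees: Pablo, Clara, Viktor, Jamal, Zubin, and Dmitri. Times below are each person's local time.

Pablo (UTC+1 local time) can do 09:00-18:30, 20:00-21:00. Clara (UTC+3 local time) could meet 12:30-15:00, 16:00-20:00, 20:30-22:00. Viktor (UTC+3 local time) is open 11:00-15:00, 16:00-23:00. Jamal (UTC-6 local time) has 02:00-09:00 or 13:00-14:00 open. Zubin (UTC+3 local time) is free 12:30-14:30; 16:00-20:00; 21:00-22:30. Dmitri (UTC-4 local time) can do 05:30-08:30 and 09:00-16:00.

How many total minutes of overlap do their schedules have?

240

Pablo in UTC: 08:00-17:30, 19:00-20:00 (subtract 1h to convert from UTC+1).
Clara in UTC: 09:30-12:00, 13:00-17:00, 17:30-19:00 (subtract 3h to convert from UTC+3).
Viktor in UTC: 08:00-12:00, 13:00-20:00 (subtract 3h to convert from UTC+3).
Jamal in UTC: 08:00-15:00, 19:00-20:00 (add 6h to convert from UTC-6).
Zubin in UTC: 09:30-11:30, 13:00-17:00, 18:00-19:30 (subtract 3h to convert from UTC+3).
Dmitri in UTC: 09:30-12:30, 13:00-20:00 (add 4h to convert from UTC-4).
Pablo ∩ Clara: 09:30-12:00, 13:00-17:00.
Pablo ∩ Clara ∩ Viktor: 09:30-12:00, 13:00-17:00.
Pablo ∩ Clara ∩ Viktor ∩ Jamal: 09:30-12:00, 13:00-15:00.
Pablo ∩ Clara ∩ Viktor ∩ Jamal ∩ Zubin: 09:30-11:30, 13:00-15:00.
Pablo ∩ Clara ∩ Viktor ∩ Jamal ∩ Zubin ∩ Dmitri: 09:30-11:30, 13:00-15:00.
Summing the common windows: 120 + 120 = 240 minutes.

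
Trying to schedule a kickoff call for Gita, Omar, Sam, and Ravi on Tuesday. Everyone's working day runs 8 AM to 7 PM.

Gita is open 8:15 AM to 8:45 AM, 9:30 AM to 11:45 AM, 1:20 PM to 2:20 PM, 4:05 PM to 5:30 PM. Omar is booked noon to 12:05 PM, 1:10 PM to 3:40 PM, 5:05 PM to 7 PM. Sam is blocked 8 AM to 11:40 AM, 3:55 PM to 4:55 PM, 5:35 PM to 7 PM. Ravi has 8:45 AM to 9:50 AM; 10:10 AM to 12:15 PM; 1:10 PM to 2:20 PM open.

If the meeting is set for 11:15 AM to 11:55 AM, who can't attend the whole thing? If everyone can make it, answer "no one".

Gita, Sam

Gita free: 08:15-08:45, 09:30-11:45, 13:20-14:20, 16:05-17:30.
Omar free: 08:00-12:00, 12:05-13:10, 15:40-17:05 (invert busy blocks within the working day).
Sam free: 11:40-15:55, 16:55-17:35 (invert busy blocks within the working day).
Ravi free: 08:45-09:50, 10:10-12:15, 13:10-14:20.
Gita: not fully free for 11:15-11:55. Omar: free for 11:15-11:55. Sam: not fully free for 11:15-11:55. Ravi: free for 11:15-11:55.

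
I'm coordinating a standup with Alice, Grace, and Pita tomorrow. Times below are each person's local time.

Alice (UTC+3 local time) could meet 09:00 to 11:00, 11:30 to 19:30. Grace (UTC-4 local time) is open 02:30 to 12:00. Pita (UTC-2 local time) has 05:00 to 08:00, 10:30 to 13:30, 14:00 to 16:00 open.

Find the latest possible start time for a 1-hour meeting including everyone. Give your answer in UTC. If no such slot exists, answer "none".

14:30

Alice in UTC: 06:00-08:00, 08:30-16:30 (subtract 3h to convert from UTC+3).
Grace in UTC: 06:30-16:00 (add 4h to convert from UTC-4).
Pita in UTC: 07:00-10:00, 12:30-15:30, 16:00-18:00 (add 2h to convert from UTC-2).
Alice ∩ Grace: 06:30-08:00, 08:30-16:00.
Alice ∩ Grace ∩ Pita: 07:00-08:00, 08:30-10:00, 12:30-15:30.
The last common window of at least 60 minutes is 12:30-15:30; a 60-minute meeting can start as late as 14:30 and still end by 15:30.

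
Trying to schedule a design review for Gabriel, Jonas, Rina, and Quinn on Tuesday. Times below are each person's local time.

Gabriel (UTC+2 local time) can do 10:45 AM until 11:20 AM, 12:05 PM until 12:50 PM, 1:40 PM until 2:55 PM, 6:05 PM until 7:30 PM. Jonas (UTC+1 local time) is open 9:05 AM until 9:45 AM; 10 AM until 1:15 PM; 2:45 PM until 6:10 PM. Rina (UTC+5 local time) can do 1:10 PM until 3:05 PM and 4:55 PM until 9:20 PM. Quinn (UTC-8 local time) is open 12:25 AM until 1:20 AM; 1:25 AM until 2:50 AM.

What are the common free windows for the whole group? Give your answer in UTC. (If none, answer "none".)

Gabriel in UTC: 08:45-09:20, 10:05-10:50, 11:40-12:55, 16:05-17:30 (subtract 2h to convert from UTC+2).
Jonas in UTC: 08:05-08:45, 09:00-12:15, 13:45-17:10 (subtract 1h to convert from UTC+1).
Rina in UTC: 08:10-10:05, 11:55-16:20 (subtract 5h to convert from UTC+5).
Quinn in UTC: 08:25-09:20, 09:25-10:50 (add 8h to convert from UTC-8).
Gabriel ∩ Jonas: 09:00-09:20, 10:05-10:50, 11:40-12:15, 16:05-17:10.
Gabriel ∩ Jonas ∩ Rina: 09:00-09:20, 11:55-12:15, 16:05-16:20.
Gabriel ∩ Jonas ∩ Rina ∩ Quinn: 09:00-09:20.

09:00-09:20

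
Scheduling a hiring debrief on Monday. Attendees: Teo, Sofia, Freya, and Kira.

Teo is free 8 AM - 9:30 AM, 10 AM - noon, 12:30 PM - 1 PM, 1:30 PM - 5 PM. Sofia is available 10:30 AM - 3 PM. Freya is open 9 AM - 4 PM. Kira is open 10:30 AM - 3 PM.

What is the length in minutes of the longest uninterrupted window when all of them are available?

Teo ∩ Sofia: 10:30-12:00, 12:30-13:00, 13:30-15:00.
Teo ∩ Sofia ∩ Freya: 10:30-12:00, 12:30-13:00, 13:30-15:00.
Teo ∩ Sofia ∩ Freya ∩ Kira: 10:30-12:00, 12:30-13:00, 13:30-15:00.
The longest is 10:30-12:00 at 90 minutes.

90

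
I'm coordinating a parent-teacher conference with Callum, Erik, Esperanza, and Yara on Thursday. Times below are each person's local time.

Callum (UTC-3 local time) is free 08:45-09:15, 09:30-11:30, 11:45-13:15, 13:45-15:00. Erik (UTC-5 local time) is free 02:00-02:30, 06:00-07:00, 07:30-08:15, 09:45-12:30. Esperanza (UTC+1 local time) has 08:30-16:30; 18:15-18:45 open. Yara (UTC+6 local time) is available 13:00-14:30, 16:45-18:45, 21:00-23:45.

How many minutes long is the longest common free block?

Callum in UTC: 11:45-12:15, 12:30-14:30, 14:45-16:15, 16:45-18:00 (add 3h to convert from UTC-3).
Erik in UTC: 07:00-07:30, 11:00-12:00, 12:30-13:15, 14:45-17:30 (add 5h to convert from UTC-5).
Esperanza in UTC: 07:30-15:30, 17:15-17:45 (subtract 1h to convert from UTC+1).
Yara in UTC: 07:00-08:30, 10:45-12:45, 15:00-17:45 (subtract 6h to convert from UTC+6).
Callum ∩ Erik: 11:45-12:00, 12:30-13:15, 14:45-16:15, 16:45-17:30.
Callum ∩ Erik ∩ Esperanza: 11:45-12:00, 12:30-13:15, 14:45-15:30, 17:15-17:30.
Callum ∩ Erik ∩ Esperanza ∩ Yara: 11:45-12:00, 12:30-12:45, 15:00-15:30, 17:15-17:30.
So the common availability across everyone is 11:45-12:00, 12:30-12:45, 15:00-15:30, 17:15-17:30.
The longest is 15:00-15:30 at 30 minutes.

30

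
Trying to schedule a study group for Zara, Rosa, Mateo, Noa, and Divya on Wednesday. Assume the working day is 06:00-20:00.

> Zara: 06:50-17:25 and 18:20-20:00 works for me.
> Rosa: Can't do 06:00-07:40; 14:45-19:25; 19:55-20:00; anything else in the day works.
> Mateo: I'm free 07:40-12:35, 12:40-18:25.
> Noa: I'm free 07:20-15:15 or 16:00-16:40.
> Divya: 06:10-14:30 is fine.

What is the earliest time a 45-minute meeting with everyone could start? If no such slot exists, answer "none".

Zara free: 06:50-17:25, 18:20-20:00.
Rosa free: 07:40-14:45, 19:25-19:55 (invert busy blocks within the working day).
Mateo free: 07:40-12:35, 12:40-18:25.
Noa free: 07:20-15:15, 16:00-16:40.
Divya free: 06:10-14:30.
Zara ∩ Rosa: 07:40-14:45, 19:25-19:55.
Zara ∩ Rosa ∩ Mateo: 07:40-12:35, 12:40-14:45.
Zara ∩ Rosa ∩ Mateo ∩ Noa: 07:40-12:35, 12:40-14:45.
Zara ∩ Rosa ∩ Mateo ∩ Noa ∩ Divya: 07:40-12:35, 12:40-14:30.
Those are the intersection windows.
The first common window of at least 45 minutes is 07:40-12:35, so the earliest start is 07:40.

07:40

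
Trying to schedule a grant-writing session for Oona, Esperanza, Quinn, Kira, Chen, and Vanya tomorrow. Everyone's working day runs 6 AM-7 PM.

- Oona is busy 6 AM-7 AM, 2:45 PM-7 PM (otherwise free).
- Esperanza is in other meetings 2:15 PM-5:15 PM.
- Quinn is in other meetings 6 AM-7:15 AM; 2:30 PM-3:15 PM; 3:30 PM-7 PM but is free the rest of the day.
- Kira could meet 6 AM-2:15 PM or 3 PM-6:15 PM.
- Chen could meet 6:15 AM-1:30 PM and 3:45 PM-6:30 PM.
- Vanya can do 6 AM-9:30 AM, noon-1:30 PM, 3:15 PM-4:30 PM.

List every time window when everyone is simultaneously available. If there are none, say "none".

Oona free: 07:00-14:45 (invert busy blocks within the working day).
Esperanza free: 06:00-14:15, 17:15-19:00 (invert busy blocks within the working day).
Quinn free: 07:15-14:30, 15:15-15:30 (invert busy blocks within the working day).
Kira free: 06:00-14:15, 15:00-18:15.
Chen free: 06:15-13:30, 15:45-18:30.
Vanya free: 06:00-09:30, 12:00-13:30, 15:15-16:30.
Oona ∩ Esperanza: 07:00-14:15.
Oona ∩ Esperanza ∩ Quinn: 07:15-14:15.
Oona ∩ Esperanza ∩ Quinn ∩ Kira: 07:15-14:15.
Oona ∩ Esperanza ∩ Quinn ∩ Kira ∩ Chen: 07:15-13:30.
Oona ∩ Esperanza ∩ Quinn ∩ Kira ∩ Chen ∩ Vanya: 07:15-09:30, 12:00-13:30.
Those are the intersection windows.

07:15-09:30, 12:00-13:30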